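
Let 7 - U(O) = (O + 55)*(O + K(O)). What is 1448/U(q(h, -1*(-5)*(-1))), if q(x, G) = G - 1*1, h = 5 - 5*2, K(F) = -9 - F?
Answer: 181/56 ≈ 3.2321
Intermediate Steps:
h = -5 (h = 5 - 10 = -5)
q(x, G) = -1 + G (q(x, G) = G - 1 = -1 + G)
U(O) = 502 + 9*O (U(O) = 7 - (O + 55)*(O + (-9 - O)) = 7 - (55 + O)*(-9) = 7 - (-495 - 9*O) = 7 + (495 + 9*O) = 502 + 9*O)
1448/U(q(h, -1*(-5)*(-1))) = 1448/(502 + 9*(-1 - 1*(-5)*(-1))) = 1448/(502 + 9*(-1 + 5*(-1))) = 1448/(502 + 9*(-1 - 5)) = 1448/(502 + 9*(-6)) = 1448/(502 - 54) = 1448/448 = 1448*(1/448) = 181/56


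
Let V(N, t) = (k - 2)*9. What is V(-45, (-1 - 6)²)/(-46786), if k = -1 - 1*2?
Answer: 45/46786 ≈ 0.00096183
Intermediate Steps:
k = -3 (k = -1 - 2 = -3)
V(N, t) = -45 (V(N, t) = (-3 - 2)*9 = -5*9 = -45)
V(-45, (-1 - 6)²)/(-46786) = -45/(-46786) = -45*(-1/46786) = 45/46786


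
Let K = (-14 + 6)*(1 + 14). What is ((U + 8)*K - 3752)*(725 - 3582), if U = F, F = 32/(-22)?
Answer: 142598584/11 ≈ 1.2964e+7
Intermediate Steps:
K = -120 (K = -8*15 = -120)
F = -16/11 (F = 32*(-1/22) = -16/11 ≈ -1.4545)
U = -16/11 ≈ -1.4545
((U + 8)*K - 3752)*(725 - 3582) = ((-16/11 + 8)*(-120) - 3752)*(725 - 3582) = ((72/11)*(-120) - 3752)*(-2857) = (-8640/11 - 3752)*(-2857) = -49912/11*(-2857) = 142598584/11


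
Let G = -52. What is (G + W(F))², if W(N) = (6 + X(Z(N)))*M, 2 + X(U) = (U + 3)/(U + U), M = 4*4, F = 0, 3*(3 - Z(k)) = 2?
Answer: 44944/49 ≈ 917.22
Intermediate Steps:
Z(k) = 7/3 (Z(k) = 3 - ⅓*2 = 3 - ⅔ = 7/3)
M = 16
X(U) = -2 + (3 + U)/(2*U) (X(U) = -2 + (U + 3)/(U + U) = -2 + (3 + U)/((2*U)) = -2 + (3 + U)*(1/(2*U)) = -2 + (3 + U)/(2*U))
W(N) = 576/7 (W(N) = (6 + 3*(1 - 1*7/3)/(2*(7/3)))*16 = (6 + (3/2)*(3/7)*(1 - 7/3))*16 = (6 + (3/2)*(3/7)*(-4/3))*16 = (6 - 6/7)*16 = (36/7)*16 = 576/7)
(G + W(F))² = (-52 + 576/7)² = (212/7)² = 44944/49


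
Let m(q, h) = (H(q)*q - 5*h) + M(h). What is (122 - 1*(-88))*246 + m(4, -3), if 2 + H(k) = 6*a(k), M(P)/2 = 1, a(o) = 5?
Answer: 51789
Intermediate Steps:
M(P) = 2 (M(P) = 2*1 = 2)
H(k) = 28 (H(k) = -2 + 6*5 = -2 + 30 = 28)
m(q, h) = 2 - 5*h + 28*q (m(q, h) = (28*q - 5*h) + 2 = (-5*h + 28*q) + 2 = 2 - 5*h + 28*q)
(122 - 1*(-88))*246 + m(4, -3) = (122 - 1*(-88))*246 + (2 - 5*(-3) + 28*4) = (122 + 88)*246 + (2 + 15 + 112) = 210*246 + 129 = 51660 + 129 = 51789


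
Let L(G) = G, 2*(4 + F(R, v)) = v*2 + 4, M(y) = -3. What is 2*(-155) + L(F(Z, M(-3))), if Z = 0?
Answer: -315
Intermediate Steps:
F(R, v) = -2 + v (F(R, v) = -4 + (v*2 + 4)/2 = -4 + (2*v + 4)/2 = -4 + (4 + 2*v)/2 = -4 + (2 + v) = -2 + v)
2*(-155) + L(F(Z, M(-3))) = 2*(-155) + (-2 - 3) = -310 - 5 = -315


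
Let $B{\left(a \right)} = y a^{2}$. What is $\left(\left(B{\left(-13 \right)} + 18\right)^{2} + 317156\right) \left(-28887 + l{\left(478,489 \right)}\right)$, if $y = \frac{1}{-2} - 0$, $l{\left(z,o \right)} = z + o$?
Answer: $-8978464740$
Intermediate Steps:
$l{\left(z,o \right)} = o + z$
$y = - \frac{1}{2}$ ($y = - \frac{1}{2} + 0 = - \frac{1}{2} \approx -0.5$)
$B{\left(a \right)} = - \frac{a^{2}}{2}$
$\left(\left(B{\left(-13 \right)} + 18\right)^{2} + 317156\right) \left(-28887 + l{\left(478,489 \right)}\right) = \left(\left(- \frac{\left(-13\right)^{2}}{2} + 18\right)^{2} + 317156\right) \left(-28887 + \left(489 + 478\right)\right) = \left(\left(\left(- \frac{1}{2}\right) 169 + 18\right)^{2} + 317156\right) \left(-28887 + 967\right) = \left(\left(- \frac{169}{2} + 18\right)^{2} + 317156\right) \left(-27920\right) = \left(\left(- \frac{133}{2}\right)^{2} + 317156\right) \left(-27920\right) = \left(\frac{17689}{4} + 317156\right) \left(-27920\right) = \frac{1286313}{4} \left(-27920\right) = -8978464740$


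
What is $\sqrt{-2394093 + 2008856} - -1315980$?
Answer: $1315980 + 17 i \sqrt{1333} \approx 1.316 \cdot 10^{6} + 620.67 i$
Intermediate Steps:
$\sqrt{-2394093 + 2008856} - -1315980 = \sqrt{-385237} + 1315980 = 17 i \sqrt{1333} + 1315980 = 1315980 + 17 i \sqrt{1333}$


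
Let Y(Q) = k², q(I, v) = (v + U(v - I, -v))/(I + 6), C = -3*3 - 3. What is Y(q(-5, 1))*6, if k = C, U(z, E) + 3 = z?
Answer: 864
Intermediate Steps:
U(z, E) = -3 + z
C = -12 (C = -9 - 3 = -12)
k = -12
q(I, v) = (-3 - I + 2*v)/(6 + I) (q(I, v) = (v + (-3 + (v - I)))/(I + 6) = (v + (-3 + v - I))/(6 + I) = (-3 - I + 2*v)/(6 + I))
Y(Q) = 144 (Y(Q) = (-12)² = 144)
Y(q(-5, 1))*6 = 144*6 = 864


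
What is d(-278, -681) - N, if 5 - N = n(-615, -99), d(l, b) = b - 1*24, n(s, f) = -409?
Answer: -1119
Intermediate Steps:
d(l, b) = -24 + b (d(l, b) = b - 24 = -24 + b)
N = 414 (N = 5 - 1*(-409) = 5 + 409 = 414)
d(-278, -681) - N = (-24 - 681) - 1*414 = -705 - 414 = -1119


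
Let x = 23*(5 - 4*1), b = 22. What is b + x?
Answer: 45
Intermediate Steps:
x = 23 (x = 23*(5 - 4) = 23*1 = 23)
b + x = 22 + 23 = 45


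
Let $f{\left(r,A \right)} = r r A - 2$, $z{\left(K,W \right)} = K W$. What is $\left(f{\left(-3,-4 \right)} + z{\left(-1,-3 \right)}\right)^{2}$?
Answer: $1225$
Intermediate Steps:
$f{\left(r,A \right)} = -2 + A r^{2}$ ($f{\left(r,A \right)} = r^{2} A - 2 = A r^{2} - 2 = -2 + A r^{2}$)
$\left(f{\left(-3,-4 \right)} + z{\left(-1,-3 \right)}\right)^{2} = \left(\left(-2 - 4 \left(-3\right)^{2}\right) - -3\right)^{2} = \left(\left(-2 - 36\right) + 3\right)^{2} = \left(-38 + 3\right)^{2} = \left(-35\right)^{2} = 1225$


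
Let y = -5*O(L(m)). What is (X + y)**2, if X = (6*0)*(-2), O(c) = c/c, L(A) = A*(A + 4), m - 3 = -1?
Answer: 25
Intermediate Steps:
m = 2 (m = 3 - 1 = 2)
L(A) = A*(4 + A)
O(c) = 1
X = 0 (X = 0*(-2) = 0)
y = -5 (y = -5*1 = -5)
(X + y)**2 = (0 - 5)**2 = (-5)**2 = 25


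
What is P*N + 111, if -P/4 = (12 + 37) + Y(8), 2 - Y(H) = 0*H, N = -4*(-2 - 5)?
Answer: -5601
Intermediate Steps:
N = 28 (N = -4*(-7) = 28)
Y(H) = 2 (Y(H) = 2 - 0*H = 2 - 1*0 = 2 + 0 = 2)
P = -204 (P = -4*((12 + 37) + 2) = -4*(49 + 2) = -4*51 = -204)
P*N + 111 = -204*28 + 111 = -5712 + 111 = -5601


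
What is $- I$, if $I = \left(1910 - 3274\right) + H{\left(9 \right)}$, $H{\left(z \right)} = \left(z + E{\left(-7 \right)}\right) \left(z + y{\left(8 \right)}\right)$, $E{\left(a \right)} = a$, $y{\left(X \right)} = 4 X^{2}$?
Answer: $834$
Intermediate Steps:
$H{\left(z \right)} = \left(-7 + z\right) \left(256 + z\right)$ ($H{\left(z \right)} = \left(z - 7\right) \left(z + 4 \cdot 8^{2}\right) = \left(-7 + z\right) \left(z + 4 \cdot 64\right) = \left(-7 + z\right) \left(z + 256\right) = \left(-7 + z\right) \left(256 + z\right)$)
$I = -834$ ($I = \left(1910 - 3274\right) + \left(-1792 + 9^{2} + 249 \cdot 9\right) = -1364 + \left(-1792 + 81 + 2241\right) = -1364 + 530 = -834$)
$- I = \left(-1\right) \left(-834\right) = 834$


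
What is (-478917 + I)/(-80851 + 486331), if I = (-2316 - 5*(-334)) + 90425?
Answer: -194569/202740 ≈ -0.95970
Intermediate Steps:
I = 89779 (I = (-2316 + 1670) + 90425 = -646 + 90425 = 89779)
(-478917 + I)/(-80851 + 486331) = (-478917 + 89779)/(-80851 + 486331) = -389138/405480 = -389138*1/405480 = -194569/202740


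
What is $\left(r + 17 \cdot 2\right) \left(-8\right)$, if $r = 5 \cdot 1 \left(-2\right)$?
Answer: $-192$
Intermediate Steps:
$r = -10$ ($r = 5 \left(-2\right) = -10$)
$\left(r + 17 \cdot 2\right) \left(-8\right) = \left(-10 + 17 \cdot 2\right) \left(-8\right) = \left(-10 + 34\right) \left(-8\right) = 24 \left(-8\right) = -192$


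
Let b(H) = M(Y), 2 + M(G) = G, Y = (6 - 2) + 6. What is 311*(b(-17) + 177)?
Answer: 57535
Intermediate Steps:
Y = 10 (Y = 4 + 6 = 10)
M(G) = -2 + G
b(H) = 8 (b(H) = -2 + 10 = 8)
311*(b(-17) + 177) = 311*(8 + 177) = 311*185 = 57535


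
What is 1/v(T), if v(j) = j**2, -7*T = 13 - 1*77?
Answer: 49/4096 ≈ 0.011963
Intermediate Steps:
T = 64/7 (T = -(13 - 1*77)/7 = -(13 - 77)/7 = -1/7*(-64) = 64/7 ≈ 9.1429)
1/v(T) = 1/((64/7)**2) = 1/(4096/49) = 49/4096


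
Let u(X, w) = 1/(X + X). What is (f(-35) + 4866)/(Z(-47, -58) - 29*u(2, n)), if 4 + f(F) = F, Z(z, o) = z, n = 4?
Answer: -19308/217 ≈ -88.977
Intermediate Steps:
u(X, w) = 1/(2*X)
f(F) = -4 + F
(f(-35) + 4866)/(Z(-47, -58) - 29*u(2, n)) = ((-4 - 35) + 4866)/(-47 - 29/(2*2)) = (-39 + 4866)/(-47 - 29/(2*2)) = 4827/(-47 - 29*¼) = 4827/(-47 - 29/4) = 4827/(-217/4) = 4827*(-4/217) = -19308/217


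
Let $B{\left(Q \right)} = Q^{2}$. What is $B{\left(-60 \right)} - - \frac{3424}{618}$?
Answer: $\frac{1114112}{309} \approx 3605.5$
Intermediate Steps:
$B{\left(-60 \right)} - - \frac{3424}{618} = \left(-60\right)^{2} - - \frac{3424}{618} = 3600 - \left(-3424\right) \frac{1}{618} = 3600 - - \frac{1712}{309} = 3600 + \frac{1712}{309} = \frac{1114112}{309}$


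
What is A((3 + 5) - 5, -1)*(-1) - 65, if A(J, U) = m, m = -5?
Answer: -60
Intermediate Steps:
A(J, U) = -5
A((3 + 5) - 5, -1)*(-1) - 65 = -5*(-1) - 65 = 5 - 65 = -60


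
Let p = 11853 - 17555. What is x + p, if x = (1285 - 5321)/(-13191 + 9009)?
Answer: -11920864/2091 ≈ -5701.0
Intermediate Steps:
x = 2018/2091 (x = -4036/(-4182) = -4036*(-1/4182) = 2018/2091 ≈ 0.96509)
p = -5702
x + p = 2018/2091 - 5702 = -11920864/2091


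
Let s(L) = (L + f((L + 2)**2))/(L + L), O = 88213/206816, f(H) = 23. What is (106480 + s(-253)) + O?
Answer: 242241448903/2274976 ≈ 1.0648e+5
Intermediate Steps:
O = 88213/206816 (O = 88213*(1/206816) = 88213/206816 ≈ 0.42653)
s(L) = (23 + L)/(2*L) (s(L) = (L + 23)/(L + L) = (23 + L)/((2*L)) = (23 + L)*(1/(2*L)) = (23 + L)/(2*L))
(106480 + s(-253)) + O = (106480 + (1/2)*(23 - 253)/(-253)) + 88213/206816 = (106480 + (1/2)*(-1/253)*(-230)) + 88213/206816 = (106480 + 5/11) + 88213/206816 = 1171285/11 + 88213/206816 = 242241448903/2274976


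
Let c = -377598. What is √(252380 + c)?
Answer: I*√125218 ≈ 353.86*I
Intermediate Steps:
√(252380 + c) = √(252380 - 377598) = √(-125218) = I*√125218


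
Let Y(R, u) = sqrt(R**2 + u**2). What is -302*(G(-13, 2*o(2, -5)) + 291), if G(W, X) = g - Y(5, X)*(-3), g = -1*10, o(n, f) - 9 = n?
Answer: -84862 - 906*sqrt(509) ≈ -1.0530e+5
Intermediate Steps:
o(n, f) = 9 + n
g = -10
G(W, X) = -10 + 3*sqrt(25 + X**2) (G(W, X) = -10 - sqrt(5**2 + X**2)*(-3) = -10 - sqrt(25 + X**2)*(-3) = -10 - (-3)*sqrt(25 + X**2) = -10 + 3*sqrt(25 + X**2))
-302*(G(-13, 2*o(2, -5)) + 291) = -302*((-10 + 3*sqrt(25 + (2*(9 + 2))**2)) + 291) = -302*((-10 + 3*sqrt(25 + (2*11)**2)) + 291) = -302*((-10 + 3*sqrt(25 + 22**2)) + 291) = -302*((-10 + 3*sqrt(25 + 484)) + 291) = -302*((-10 + 3*sqrt(509)) + 291) = -302*(281 + 3*sqrt(509)) = -84862 - 906*sqrt(509)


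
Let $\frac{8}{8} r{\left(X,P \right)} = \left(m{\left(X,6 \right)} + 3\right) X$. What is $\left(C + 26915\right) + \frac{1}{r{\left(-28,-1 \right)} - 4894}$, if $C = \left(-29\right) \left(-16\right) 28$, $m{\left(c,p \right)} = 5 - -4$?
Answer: $\frac{208713609}{5230} \approx 39907.0$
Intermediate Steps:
$m{\left(c,p \right)} = 9$ ($m{\left(c,p \right)} = 5 + 4 = 9$)
$C = 12992$ ($C = 464 \cdot 28 = 12992$)
$r{\left(X,P \right)} = 12 X$ ($r{\left(X,P \right)} = \left(9 + 3\right) X = 12 X$)
$\left(C + 26915\right) + \frac{1}{r{\left(-28,-1 \right)} - 4894} = \left(12992 + 26915\right) + \frac{1}{12 \left(-28\right) - 4894} = 39907 + \frac{1}{-336 - 4894} = 39907 + \frac{1}{-5230} = 39907 - \frac{1}{5230} = \frac{208713609}{5230}$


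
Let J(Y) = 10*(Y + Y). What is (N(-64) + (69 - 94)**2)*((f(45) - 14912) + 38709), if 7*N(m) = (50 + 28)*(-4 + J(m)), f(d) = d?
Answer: -326216462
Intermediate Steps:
J(Y) = 20*Y (J(Y) = 10*(2*Y) = 20*Y)
N(m) = -312/7 + 1560*m/7 (N(m) = ((50 + 28)*(-4 + 20*m))/7 = (78*(-4 + 20*m))/7 = (-312 + 1560*m)/7 = -312/7 + 1560*m/7)
(N(-64) + (69 - 94)**2)*((f(45) - 14912) + 38709) = ((-312/7 + (1560/7)*(-64)) + (69 - 94)**2)*((45 - 14912) + 38709) = ((-312/7 - 99840/7) + (-25)**2)*(-14867 + 38709) = (-100152/7 + 625)*23842 = -95777/7*23842 = -326216462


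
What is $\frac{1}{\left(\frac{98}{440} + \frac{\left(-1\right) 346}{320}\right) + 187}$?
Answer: $\frac{1760}{327609} \approx 0.0053723$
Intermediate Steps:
$\frac{1}{\left(\frac{98}{440} + \frac{\left(-1\right) 346}{320}\right) + 187} = \frac{1}{\left(98 \cdot \frac{1}{440} - \frac{173}{160}\right) + 187} = \frac{1}{\left(\frac{49}{220} - \frac{173}{160}\right) + 187} = \frac{1}{- \frac{1511}{1760} + 187} = \frac{1}{\frac{327609}{1760}} = \frac{1760}{327609}$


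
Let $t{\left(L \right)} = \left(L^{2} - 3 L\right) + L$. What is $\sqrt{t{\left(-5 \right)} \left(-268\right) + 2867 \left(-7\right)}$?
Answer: $7 i \sqrt{601} \approx 171.61 i$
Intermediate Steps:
$t{\left(L \right)} = L^{2} - 2 L$
$\sqrt{t{\left(-5 \right)} \left(-268\right) + 2867 \left(-7\right)} = \sqrt{- 5 \left(-2 - 5\right) \left(-268\right) + 2867 \left(-7\right)} = \sqrt{\left(-5\right) \left(-7\right) \left(-268\right) - 20069} = \sqrt{35 \left(-268\right) - 20069} = \sqrt{-9380 - 20069} = \sqrt{-29449} = 7 i \sqrt{601}$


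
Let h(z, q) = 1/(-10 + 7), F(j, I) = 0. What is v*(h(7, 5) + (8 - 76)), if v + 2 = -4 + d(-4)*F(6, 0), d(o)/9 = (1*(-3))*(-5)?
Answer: 410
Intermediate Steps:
h(z, q) = -1/3 (h(z, q) = 1/(-3) = -1/3)
d(o) = 135 (d(o) = 9*((1*(-3))*(-5)) = 9*(-3*(-5)) = 9*15 = 135)
v = -6 (v = -2 + (-4 + 135*0) = -2 + (-4 + 0) = -2 - 4 = -6)
v*(h(7, 5) + (8 - 76)) = -6*(-1/3 + (8 - 76)) = -6*(-1/3 - 68) = -6*(-205/3) = 410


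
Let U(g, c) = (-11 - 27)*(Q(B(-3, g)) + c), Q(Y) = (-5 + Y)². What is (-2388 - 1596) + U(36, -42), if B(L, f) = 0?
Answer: -3338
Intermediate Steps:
U(g, c) = -950 - 38*c (U(g, c) = (-11 - 27)*((-5 + 0)² + c) = -38*((-5)² + c) = -38*(25 + c) = -950 - 38*c)
(-2388 - 1596) + U(36, -42) = (-2388 - 1596) + (-950 - 38*(-42)) = -3984 + (-950 + 1596) = -3984 + 646 = -3338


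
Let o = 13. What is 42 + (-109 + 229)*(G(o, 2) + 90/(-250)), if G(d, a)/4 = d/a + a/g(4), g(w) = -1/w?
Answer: -3606/5 ≈ -721.20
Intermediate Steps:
G(d, a) = -16*a + 4*d/a (G(d, a) = 4*(d/a + a/((-1/4))) = 4*(d/a + a/((-1*¼))) = 4*(d/a + a/(-¼)) = 4*(d/a + a*(-4)) = 4*(d/a - 4*a) = 4*(-4*a + d/a) = -16*a + 4*d/a)
42 + (-109 + 229)*(G(o, 2) + 90/(-250)) = 42 + (-109 + 229)*((-16*2 + 4*13/2) + 90/(-250)) = 42 + 120*((-32 + 4*13*(½)) + 90*(-1/250)) = 42 + 120*((-32 + 26) - 9/25) = 42 + 120*(-6 - 9/25) = 42 + 120*(-159/25) = 42 - 3816/5 = -3606/5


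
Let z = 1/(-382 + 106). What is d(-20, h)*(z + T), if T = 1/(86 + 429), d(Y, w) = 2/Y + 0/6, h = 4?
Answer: 239/1421400 ≈ 0.00016814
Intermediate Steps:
d(Y, w) = 2/Y (d(Y, w) = 2/Y + 0*(⅙) = 2/Y + 0 = 2/Y)
z = -1/276 (z = 1/(-276) = -1/276 ≈ -0.0036232)
T = 1/515 ≈ 0.0019417
d(-20, h)*(z + T) = (2/(-20))*(-1/276 + 1/515) = (2*(-1/20))*(-239/142140) = -⅒*(-239/142140) = 239/1421400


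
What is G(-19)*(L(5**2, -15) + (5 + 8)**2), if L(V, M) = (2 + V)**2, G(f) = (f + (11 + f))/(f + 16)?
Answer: 8082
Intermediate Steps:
G(f) = (11 + 2*f)/(16 + f)
G(-19)*(L(5**2, -15) + (5 + 8)**2) = ((11 + 2*(-19))/(16 - 19))*((2 + 5**2)**2 + (5 + 8)**2) = ((11 - 38)/(-3))*((2 + 25)**2 + 13**2) = (-1/3*(-27))*(27**2 + 169) = 9*(729 + 169) = 9*898 = 8082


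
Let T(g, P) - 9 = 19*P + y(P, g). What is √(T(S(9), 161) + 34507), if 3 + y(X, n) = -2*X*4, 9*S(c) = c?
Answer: 2*√9071 ≈ 190.48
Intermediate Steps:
S(c) = c/9
y(X, n) = -3 - 8*X (y(X, n) = -3 - 2*X*4 = -3 - 8*X)
T(g, P) = 6 + 11*P (T(g, P) = 9 + (19*P + (-3 - 8*P)) = 9 + (-3 + 11*P) = 6 + 11*P)
√(T(S(9), 161) + 34507) = √((6 + 11*161) + 34507) = √((6 + 1771) + 34507) = √(1777 + 34507) = √36284 = 2*√9071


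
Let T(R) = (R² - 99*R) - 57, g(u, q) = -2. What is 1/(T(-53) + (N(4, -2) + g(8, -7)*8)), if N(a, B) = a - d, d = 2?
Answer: 1/7985 ≈ 0.00012523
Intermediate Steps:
N(a, B) = -2 + a (N(a, B) = a - 1*2 = a - 2 = -2 + a)
T(R) = -57 + R² - 99*R
1/(T(-53) + (N(4, -2) + g(8, -7)*8)) = 1/((-57 + (-53)² - 99*(-53)) + ((-2 + 4) - 2*8)) = 1/((-57 + 2809 + 5247) + (2 - 16)) = 1/(7999 - 14) = 1/7985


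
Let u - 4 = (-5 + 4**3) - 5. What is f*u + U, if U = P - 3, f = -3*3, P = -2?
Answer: -527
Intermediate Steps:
f = -9
U = -5 (U = -2 - 3 = -5)
u = 58 (u = 4 + ((-5 + 4**3) - 5) = 4 + ((-5 + 64) - 5) = 4 + (59 - 5) = 4 + 54 = 58)
f*u + U = -9*58 - 5 = -522 - 5 = -527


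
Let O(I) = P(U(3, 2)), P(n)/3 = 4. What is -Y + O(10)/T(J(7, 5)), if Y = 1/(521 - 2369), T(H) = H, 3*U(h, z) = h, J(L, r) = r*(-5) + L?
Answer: -1231/1848 ≈ -0.66613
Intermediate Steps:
J(L, r) = L - 5*r (J(L, r) = -5*r + L = L - 5*r)
U(h, z) = h/3
P(n) = 12 (P(n) = 3*4 = 12)
O(I) = 12
Y = -1/1848 (Y = 1/(-1848) = -1/1848 ≈ -0.00054113)
-Y + O(10)/T(J(7, 5)) = -1*(-1/1848) + 12/(7 - 5*5) = 1/1848 + 12/(7 - 25) = 1/1848 + 12/(-18) = 1/1848 + 12*(-1/18) = 1/1848 - ⅔ = -1231/1848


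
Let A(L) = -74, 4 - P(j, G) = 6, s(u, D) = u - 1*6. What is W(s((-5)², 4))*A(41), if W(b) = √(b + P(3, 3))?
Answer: -74*√17 ≈ -305.11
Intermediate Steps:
s(u, D) = -6 + u (s(u, D) = u - 6 = -6 + u)
P(j, G) = -2 (P(j, G) = 4 - 1*6 = 4 - 6 = -2)
W(b) = √(-2 + b) (W(b) = √(b - 2) = √(-2 + b))
W(s((-5)², 4))*A(41) = √(-2 + (-6 + (-5)²))*(-74) = √(-2 + (-6 + 25))*(-74) = √(-2 + 19)*(-74) = √17*(-74) = -74*√17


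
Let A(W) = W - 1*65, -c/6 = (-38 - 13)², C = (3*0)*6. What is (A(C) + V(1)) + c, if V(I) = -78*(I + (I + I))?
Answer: -15905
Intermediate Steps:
C = 0 (C = 0*6 = 0)
c = -15606 (c = -6*(-38 - 13)² = -6*(-51)² = -6*2601 = -15606)
V(I) = -234*I (V(I) = -78*(I + 2*I) = -234*I)
A(W) = -65 + W (A(W) = W - 65 = -65 + W)
(A(C) + V(1)) + c = ((-65 + 0) - 234*1) - 15606 = (-65 - 234) - 15606 = -299 - 15606 = -15905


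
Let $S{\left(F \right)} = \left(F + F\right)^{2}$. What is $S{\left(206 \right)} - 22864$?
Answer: $146880$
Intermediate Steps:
$S{\left(F \right)} = 4 F^{2}$ ($S{\left(F \right)} = \left(2 F\right)^{2} = 4 F^{2}$)
$S{\left(206 \right)} - 22864 = 4 \cdot 206^{2} - 22864 = 4 \cdot 42436 - 22864 = 169744 - 22864 = 146880$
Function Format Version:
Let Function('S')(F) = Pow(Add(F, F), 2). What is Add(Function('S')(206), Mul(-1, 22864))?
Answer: 146880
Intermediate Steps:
Function('S')(F) = Mul(4, Pow(F, 2)) (Function('S')(F) = Pow(Mul(2, F), 2) = Mul(4, Pow(F, 2)))
Add(Function('S')(206), Mul(-1, 22864)) = Add(Mul(4, Pow(206, 2)), Mul(-1, 22864)) = Add(Mul(4, 42436), -22864) = Add(169744, -22864) = 146880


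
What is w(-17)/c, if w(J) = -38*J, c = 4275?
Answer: 34/225 ≈ 0.15111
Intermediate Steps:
w(-17)/c = -38*(-17)/4275 = 646*(1/4275) = 34/225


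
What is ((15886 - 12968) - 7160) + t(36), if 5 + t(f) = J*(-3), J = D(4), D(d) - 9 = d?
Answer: -4286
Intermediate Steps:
D(d) = 9 + d
J = 13 (J = 9 + 4 = 13)
t(f) = -44 (t(f) = -5 + 13*(-3) = -5 - 39 = -44)
((15886 - 12968) - 7160) + t(36) = ((15886 - 12968) - 7160) - 44 = (2918 - 7160) - 44 = -4242 - 44 = -4286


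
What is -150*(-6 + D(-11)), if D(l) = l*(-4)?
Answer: -5700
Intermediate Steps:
D(l) = -4*l
-150*(-6 + D(-11)) = -150*(-6 - 4*(-11)) = -150*(-6 + 44) = -150*38 = -5700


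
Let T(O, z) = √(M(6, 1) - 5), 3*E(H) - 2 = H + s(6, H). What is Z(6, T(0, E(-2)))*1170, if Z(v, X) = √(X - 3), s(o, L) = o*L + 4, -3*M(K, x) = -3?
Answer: 1170*√(-3 + 2*I) ≈ 643.79 + 2126.3*I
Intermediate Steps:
M(K, x) = 1 (M(K, x) = -⅓*(-3) = 1)
s(o, L) = 4 + L*o (s(o, L) = L*o + 4 = 4 + L*o)
E(H) = 2 + 7*H/3 (E(H) = ⅔ + (H + (4 + H*6))/3 = ⅔ + (H + (4 + 6*H))/3 = ⅔ + (4 + 7*H)/3 = ⅔ + (4/3 + 7*H/3) = 2 + 7*H/3)
T(O, z) = 2*I (T(O, z) = √(1 - 5) = √(-4) = 2*I)
Z(v, X) = √(-3 + X)
Z(6, T(0, E(-2)))*1170 = √(-3 + 2*I)*1170 = 1170*√(-3 + 2*I)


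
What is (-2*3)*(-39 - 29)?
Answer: 408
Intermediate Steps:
(-2*3)*(-39 - 29) = -6*(-68) = 408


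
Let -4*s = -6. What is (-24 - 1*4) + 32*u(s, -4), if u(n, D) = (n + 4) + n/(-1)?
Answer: 100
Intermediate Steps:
s = 3/2 (s = -1/4*(-6) = 3/2 ≈ 1.5000)
u(n, D) = 4 (u(n, D) = (4 + n) + n*(-1) = (4 + n) - n = 4)
(-24 - 1*4) + 32*u(s, -4) = (-24 - 1*4) + 32*4 = (-24 - 4) + 128 = -28 + 128 = 100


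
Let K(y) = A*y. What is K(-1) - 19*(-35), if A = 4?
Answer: 661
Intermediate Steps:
K(y) = 4*y
K(-1) - 19*(-35) = 4*(-1) - 19*(-35) = -4 + 665 = 661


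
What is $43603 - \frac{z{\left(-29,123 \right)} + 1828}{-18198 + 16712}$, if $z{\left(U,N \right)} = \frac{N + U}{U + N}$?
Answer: $\frac{64795887}{1486} \approx 43604.0$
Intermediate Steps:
$z{\left(U,N \right)} = 1$ ($z{\left(U,N \right)} = \frac{N + U}{N + U} = 1$)
$43603 - \frac{z{\left(-29,123 \right)} + 1828}{-18198 + 16712} = 43603 - \frac{1 + 1828}{-18198 + 16712} = 43603 - \frac{1829}{-1486} = 43603 - 1829 \left(- \frac{1}{1486}\right) = 43603 - - \frac{1829}{1486} = 43603 + \frac{1829}{1486} = \frac{64795887}{1486}$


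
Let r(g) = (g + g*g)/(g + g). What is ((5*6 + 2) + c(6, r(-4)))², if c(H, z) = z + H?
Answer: 5329/4 ≈ 1332.3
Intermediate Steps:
r(g) = (g + g²)/(2*g) (r(g) = (g + g²)/((2*g)) = (g + g²)*(1/(2*g)) = (g + g²)/(2*g))
c(H, z) = H + z
((5*6 + 2) + c(6, r(-4)))² = ((5*6 + 2) + (6 + (½ + (½)*(-4))))² = ((30 + 2) + (6 + (½ - 2)))² = (32 + (6 - 3/2))² = (32 + 9/2)² = (73/2)² = 5329/4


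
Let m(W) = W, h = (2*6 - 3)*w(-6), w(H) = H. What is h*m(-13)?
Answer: 702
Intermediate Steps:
h = -54 (h = (2*6 - 3)*(-6) = (12 - 3)*(-6) = 9*(-6) = -54)
h*m(-13) = -54*(-13) = 702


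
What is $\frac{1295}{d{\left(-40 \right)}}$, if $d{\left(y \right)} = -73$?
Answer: $- \frac{1295}{73} \approx -17.74$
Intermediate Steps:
$\frac{1295}{d{\left(-40 \right)}} = \frac{1295}{-73} = 1295 \left(- \frac{1}{73}\right) = - \frac{1295}{73}$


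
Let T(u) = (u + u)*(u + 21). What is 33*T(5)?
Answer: 8580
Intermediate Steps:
T(u) = 2*u*(21 + u) (T(u) = (2*u)*(21 + u) = 2*u*(21 + u))
33*T(5) = 33*(2*5*(21 + 5)) = 33*(2*5*26) = 33*260 = 8580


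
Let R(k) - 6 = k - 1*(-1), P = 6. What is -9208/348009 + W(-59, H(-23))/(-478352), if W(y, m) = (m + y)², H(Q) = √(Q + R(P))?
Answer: -5612604455/166470801168 + 59*I*√10/239176 ≈ -0.033715 + 0.00078007*I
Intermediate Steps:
R(k) = 7 + k (R(k) = 6 + (k - 1*(-1)) = 6 + (k + 1) = 6 + (1 + k) = 7 + k)
H(Q) = √(13 + Q) (H(Q) = √(Q + (7 + 6)) = √(Q + 13) = √(13 + Q))
-9208/348009 + W(-59, H(-23))/(-478352) = -9208/348009 + (√(13 - 23) - 59)²/(-478352) = -9208*1/348009 + (√(-10) - 59)²*(-1/478352) = -9208/348009 + (I*√10 - 59)²*(-1/478352) = -9208/348009 + (-59 + I*√10)²*(-1/478352) = -9208/348009 - (-59 + I*√10)²/478352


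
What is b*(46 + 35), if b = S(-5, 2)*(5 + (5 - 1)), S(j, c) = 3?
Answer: 2187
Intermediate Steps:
b = 27 (b = 3*(5 + (5 - 1)) = 3*(5 + 4) = 3*9 = 27)
b*(46 + 35) = 27*(46 + 35) = 27*81 = 2187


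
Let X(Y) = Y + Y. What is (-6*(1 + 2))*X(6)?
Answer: -216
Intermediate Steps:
X(Y) = 2*Y
(-6*(1 + 2))*X(6) = (-6*(1 + 2))*(2*6) = -6*3*12 = -18*12 = -216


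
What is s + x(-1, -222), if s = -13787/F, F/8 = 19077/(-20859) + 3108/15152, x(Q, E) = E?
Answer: 82484054933/37370822 ≈ 2207.2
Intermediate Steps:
F = -37370822/6584491 (F = 8*(19077/(-20859) + 3108/15152) = 8*(19077*(-1/20859) + 3108*(1/15152)) = 8*(-6359/6953 + 777/3788) = 8*(-18685411/26337964) = -37370822/6584491 ≈ -5.6756)
s = 90780377417/37370822 (s = -13787/(-37370822/6584491) = -13787*(-6584491/37370822) = 90780377417/37370822 ≈ 2429.2)
s + x(-1, -222) = 90780377417/37370822 - 222 = 82484054933/37370822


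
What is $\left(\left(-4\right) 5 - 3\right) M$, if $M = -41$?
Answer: $943$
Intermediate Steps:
$\left(\left(-4\right) 5 - 3\right) M = \left(\left(-4\right) 5 - 3\right) \left(-41\right) = \left(-20 - 3\right) \left(-41\right) = \left(-23\right) \left(-41\right) = 943$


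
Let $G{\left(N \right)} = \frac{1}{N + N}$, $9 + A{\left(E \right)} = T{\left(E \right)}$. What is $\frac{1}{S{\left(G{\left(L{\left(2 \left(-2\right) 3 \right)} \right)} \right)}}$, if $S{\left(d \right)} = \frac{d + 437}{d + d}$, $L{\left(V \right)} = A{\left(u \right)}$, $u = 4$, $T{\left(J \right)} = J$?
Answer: $- \frac{2}{4369} \approx -0.00045777$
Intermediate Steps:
$A{\left(E \right)} = -9 + E$
$L{\left(V \right)} = -5$ ($L{\left(V \right)} = -9 + 4 = -5$)
$G{\left(N \right)} = \frac{1}{2 N}$
$S{\left(d \right)} = \frac{437 + d}{2 d}$
$\frac{1}{S{\left(G{\left(L{\left(2 \left(-2\right) 3 \right)} \right)} \right)}} = \frac{1}{\frac{1}{2} \frac{1}{\frac{1}{2} \frac{1}{-5}} \left(437 + \frac{1}{2 \left(-5\right)}\right)} = \frac{1}{\frac{1}{2} \frac{1}{\frac{1}{2} \left(- \frac{1}{5}\right)} \left(437 + \frac{1}{2} \left(- \frac{1}{5}\right)\right)} = \frac{1}{\frac{1}{2} \frac{1}{- \frac{1}{10}} \left(437 - \frac{1}{10}\right)} = \frac{1}{\frac{1}{2} \left(-10\right) \frac{4369}{10}} = \frac{1}{- \frac{4369}{2}} = - \frac{2}{4369}$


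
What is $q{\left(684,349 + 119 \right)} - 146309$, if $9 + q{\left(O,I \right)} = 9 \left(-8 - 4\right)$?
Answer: $-146426$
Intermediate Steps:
$q{\left(O,I \right)} = -117$ ($q{\left(O,I \right)} = -9 + 9 \left(-8 - 4\right) = -9 + 9 \left(-12\right) = -9 - 108 = -117$)
$q{\left(684,349 + 119 \right)} - 146309 = -117 - 146309 = -146426$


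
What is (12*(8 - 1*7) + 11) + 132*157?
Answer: 20747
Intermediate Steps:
(12*(8 - 1*7) + 11) + 132*157 = (12*(8 - 7) + 11) + 20724 = (12*1 + 11) + 20724 = (12 + 11) + 20724 = 23 + 20724 = 20747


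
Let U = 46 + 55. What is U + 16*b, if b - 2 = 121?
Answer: 2069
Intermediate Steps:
b = 123 (b = 2 + 121 = 123)
U = 101
U + 16*b = 101 + 16*123 = 101 + 1968 = 2069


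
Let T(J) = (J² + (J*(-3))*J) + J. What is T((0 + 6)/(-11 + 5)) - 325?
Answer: -328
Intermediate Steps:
T(J) = J - 2*J² (T(J) = (J² + (-3*J)*J) + J = (J² - 3*J²) + J = -2*J² + J = J - 2*J²)
T((0 + 6)/(-11 + 5)) - 325 = ((0 + 6)/(-11 + 5))*(1 - 2*(0 + 6)/(-11 + 5)) - 325 = (6/(-6))*(1 - 12/(-6)) - 325 = (6*(-⅙))*(1 - 12*(-1)/6) - 325 = -(1 - 2*(-1)) - 325 = -(1 + 2) - 325 = -1*3 - 325 = -3 - 325 = -328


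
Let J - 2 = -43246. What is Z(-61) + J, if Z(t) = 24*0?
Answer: -43244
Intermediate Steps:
J = -43244 (J = 2 - 43246 = -43244)
Z(t) = 0
Z(-61) + J = 0 - 43244 = -43244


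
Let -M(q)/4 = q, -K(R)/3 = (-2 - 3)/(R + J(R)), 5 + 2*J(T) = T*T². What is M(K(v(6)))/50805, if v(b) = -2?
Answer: 8/57579 ≈ 0.00013894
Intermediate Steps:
J(T) = -5/2 + T³/2 (J(T) = -5/2 + (T*T²)/2 = -5/2 + T³/2)
K(R) = 15/(-5/2 + R + R³/2) (K(R) = -3*(-2 - 3)/(R + (-5/2 + R³/2)) = -(-15)/(-5/2 + R + R³/2) = 15/(-5/2 + R + R³/2))
M(q) = -4*q
M(K(v(6)))/50805 = -120/(-5 + (-2)³ + 2*(-2))/50805 = -120/(-5 - 8 - 4)*(1/50805) = -120/(-17)*(1/50805) = -120*(-1)/17*(1/50805) = -4*(-30/17)*(1/50805) = (120/17)*(1/50805) = 8/57579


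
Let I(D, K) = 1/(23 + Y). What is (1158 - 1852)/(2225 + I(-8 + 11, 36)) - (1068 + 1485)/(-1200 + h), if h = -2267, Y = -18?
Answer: 8187094/19286921 ≈ 0.42449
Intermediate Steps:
I(D, K) = ⅕ (I(D, K) = 1/(23 - 18) = 1/5 = ⅕)
(1158 - 1852)/(2225 + I(-8 + 11, 36)) - (1068 + 1485)/(-1200 + h) = (1158 - 1852)/(2225 + ⅕) - (1068 + 1485)/(-1200 - 2267) = -694/11126/5 - 2553/(-3467) = -694*5/11126 - 2553*(-1)/3467 = -1735/5563 - 1*(-2553/3467) = -1735/5563 + 2553/3467 = 8187094/19286921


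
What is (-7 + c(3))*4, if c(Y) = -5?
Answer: -48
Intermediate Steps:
(-7 + c(3))*4 = (-7 - 5)*4 = -12*4 = -48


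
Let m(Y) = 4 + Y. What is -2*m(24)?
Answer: -56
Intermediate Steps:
-2*m(24) = -2*(4 + 24) = -2*28 = -56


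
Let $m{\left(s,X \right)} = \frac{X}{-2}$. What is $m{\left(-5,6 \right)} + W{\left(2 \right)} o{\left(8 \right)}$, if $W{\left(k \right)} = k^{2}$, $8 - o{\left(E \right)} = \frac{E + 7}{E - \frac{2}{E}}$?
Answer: $\frac{659}{31} \approx 21.258$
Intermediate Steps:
$m{\left(s,X \right)} = - \frac{X}{2}$ ($m{\left(s,X \right)} = X \left(- \frac{1}{2}\right) = - \frac{X}{2}$)
$o{\left(E \right)} = 8 - \frac{7 + E}{E - \frac{2}{E}}$ ($o{\left(E \right)} = 8 - \frac{E + 7}{E - \frac{2}{E}} = 8 - \frac{7 + E}{E - \frac{2}{E}}$)
$m{\left(-5,6 \right)} + W{\left(2 \right)} o{\left(8 \right)} = \left(- \frac{1}{2}\right) 6 + 2^{2} \frac{-16 - 56 + 7 \cdot 8^{2}}{-2 + 8^{2}} = -3 + 4 \frac{-16 - 56 + 7 \cdot 64}{-2 + 64} = -3 + 4 \frac{-16 - 56 + 448}{62} = -3 + 4 \cdot \frac{1}{62} \cdot 376 = -3 + 4 \cdot \frac{188}{31} = -3 + \frac{752}{31} = \frac{659}{31}$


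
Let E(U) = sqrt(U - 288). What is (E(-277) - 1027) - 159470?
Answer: -160497 + I*sqrt(565) ≈ -1.605e+5 + 23.77*I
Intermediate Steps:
E(U) = sqrt(-288 + U)
(E(-277) - 1027) - 159470 = (sqrt(-288 - 277) - 1027) - 159470 = (sqrt(-565) - 1027) - 159470 = (I*sqrt(565) - 1027) - 159470 = (-1027 + I*sqrt(565)) - 159470 = -160497 + I*sqrt(565)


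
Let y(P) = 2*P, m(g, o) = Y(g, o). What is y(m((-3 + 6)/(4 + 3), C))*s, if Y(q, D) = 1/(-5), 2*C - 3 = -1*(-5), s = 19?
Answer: -38/5 ≈ -7.6000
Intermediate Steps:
C = 4 (C = 3/2 + (-1*(-5))/2 = 3/2 + (1/2)*5 = 3/2 + 5/2 = 4)
Y(q, D) = -1/5
m(g, o) = -1/5
y(m((-3 + 6)/(4 + 3), C))*s = (2*(-1/5))*19 = -2/5*19 = -38/5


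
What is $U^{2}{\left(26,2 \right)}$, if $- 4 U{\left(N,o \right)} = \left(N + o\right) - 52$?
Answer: $36$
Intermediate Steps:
$U{\left(N,o \right)} = 13 - \frac{N}{4} - \frac{o}{4}$ ($U{\left(N,o \right)} = - \frac{\left(N + o\right) - 52}{4} = - \frac{-52 + N + o}{4} = 13 - \frac{N}{4} - \frac{o}{4}$)
$U^{2}{\left(26,2 \right)} = \left(13 - \frac{13}{2} - \frac{1}{2}\right)^{2} = 6^{2} = 36$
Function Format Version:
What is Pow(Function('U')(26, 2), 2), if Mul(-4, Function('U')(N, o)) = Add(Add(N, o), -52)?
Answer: 36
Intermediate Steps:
Function('U')(N, o) = Add(13, Mul(Rational(-1, 4), N), Mul(Rational(-1, 4), o)) (Function('U')(N, o) = Mul(Rational(-1, 4), Add(Add(N, o), -52)) = Mul(Rational(-1, 4), Add(-52, N, o)) = Add(13, Mul(Rational(-1, 4), N), Mul(Rational(-1, 4), o)))
Pow(Function('U')(26, 2), 2) = Pow(Add(13, Mul(Rational(-1, 4), 26), Mul(Rational(-1, 4), 2)), 2) = Pow(Add(13, Rational(-13, 2), Rational(-1, 2)), 2) = Pow(6, 2) = 36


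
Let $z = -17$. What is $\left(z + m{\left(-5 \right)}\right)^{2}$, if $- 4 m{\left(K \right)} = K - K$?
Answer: $289$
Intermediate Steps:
$m{\left(K \right)} = 0$ ($m{\left(K \right)} = - \frac{K - K}{4} = \left(- \frac{1}{4}\right) 0 = 0$)
$\left(z + m{\left(-5 \right)}\right)^{2} = \left(-17 + 0\right)^{2} = \left(-17\right)^{2} = 289$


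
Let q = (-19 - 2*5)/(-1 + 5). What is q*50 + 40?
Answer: -645/2 ≈ -322.50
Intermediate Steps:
q = -29/4 (q = (-19 - 10)/4 = -29*¼ = -29/4 ≈ -7.2500)
q*50 + 40 = -29/4*50 + 40 = -725/2 + 40 = -645/2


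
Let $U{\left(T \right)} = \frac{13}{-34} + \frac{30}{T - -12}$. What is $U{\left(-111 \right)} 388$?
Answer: $- \frac{149186}{561} \approx -265.93$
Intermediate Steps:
$U{\left(T \right)} = - \frac{13}{34} + \frac{30}{12 + T}$ ($U{\left(T \right)} = 13 \left(- \frac{1}{34}\right) + \frac{30}{T + 12} = - \frac{13}{34} + \frac{30}{12 + T}$)
$U{\left(-111 \right)} 388 = \frac{864 - -1443}{34 \left(12 - 111\right)} 388 = \frac{864 + 1443}{34 \left(-99\right)} 388 = \frac{1}{34} \left(- \frac{1}{99}\right) 2307 \cdot 388 = \left(- \frac{769}{1122}\right) 388 = - \frac{149186}{561}$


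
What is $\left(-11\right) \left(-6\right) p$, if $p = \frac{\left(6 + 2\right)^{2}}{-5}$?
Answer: $- \frac{4224}{5} \approx -844.8$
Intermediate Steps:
$p = - \frac{64}{5}$ ($p = 8^{2} \left(- \frac{1}{5}\right) = 64 \left(- \frac{1}{5}\right) = - \frac{64}{5} \approx -12.8$)
$\left(-11\right) \left(-6\right) p = \left(-11\right) \left(-6\right) \left(- \frac{64}{5}\right) = 66 \left(- \frac{64}{5}\right) = - \frac{4224}{5}$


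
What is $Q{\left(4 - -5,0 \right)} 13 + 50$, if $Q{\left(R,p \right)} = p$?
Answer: $50$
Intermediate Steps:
$Q{\left(4 - -5,0 \right)} 13 + 50 = 0 \cdot 13 + 50 = 0 + 50 = 50$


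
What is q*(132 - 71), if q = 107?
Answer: 6527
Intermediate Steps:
q*(132 - 71) = 107*(132 - 71) = 107*61 = 6527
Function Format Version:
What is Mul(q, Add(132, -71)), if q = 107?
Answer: 6527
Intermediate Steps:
Mul(q, Add(132, -71)) = Mul(107, Add(132, -71)) = Mul(107, 61) = 6527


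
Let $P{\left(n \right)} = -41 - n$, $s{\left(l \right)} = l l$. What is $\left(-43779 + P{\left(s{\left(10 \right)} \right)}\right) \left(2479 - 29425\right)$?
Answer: $1183468320$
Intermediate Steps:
$s{\left(l \right)} = l^{2}$
$\left(-43779 + P{\left(s{\left(10 \right)} \right)}\right) \left(2479 - 29425\right) = \left(-43779 - 141\right) \left(2479 - 29425\right) = \left(-43779 - 141\right) \left(-26946\right) = \left(-43920\right) \left(-26946\right) = 1183468320$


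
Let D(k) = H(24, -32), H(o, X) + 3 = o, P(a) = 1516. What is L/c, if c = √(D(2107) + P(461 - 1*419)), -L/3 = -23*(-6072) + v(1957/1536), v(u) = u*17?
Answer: -214544885*√1537/786944 ≈ -10688.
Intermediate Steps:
H(o, X) = -3 + o
D(k) = 21 (D(k) = -3 + 24 = 21)
v(u) = 17*u
L = -214544885/512 (L = -3*(-23*(-6072) + 17*(1957/1536)) = -3*(139656 + 17*(1957*(1/1536))) = -3*(139656 + 17*(1957/1536)) = -3*(139656 + 33269/1536) = -3*214544885/1536 = -214544885/512 ≈ -4.1903e+5)
c = √1537 (c = √(21 + 1516) = √1537 ≈ 39.205)
L/c = -214544885*√1537/1537/512 = -214544885*√1537/786944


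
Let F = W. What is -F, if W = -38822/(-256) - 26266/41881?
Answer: -809590043/5360768 ≈ -151.02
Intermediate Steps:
W = 809590043/5360768 (W = -38822*(-1/256) - 26266*1/41881 = 19411/128 - 26266/41881 = 809590043/5360768 ≈ 151.02)
F = 809590043/5360768 ≈ 151.02
-F = -1*809590043/5360768 = -809590043/5360768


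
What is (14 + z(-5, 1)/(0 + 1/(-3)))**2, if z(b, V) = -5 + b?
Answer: 1936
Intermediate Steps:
(14 + z(-5, 1)/(0 + 1/(-3)))**2 = (14 + (-5 - 5)/(0 + 1/(-3)))**2 = (14 - 10/(0 - 1/3))**2 = (14 - 10/(-1/3))**2 = (14 - 10*(-3))**2 = (14 + 30)**2 = 44**2 = 1936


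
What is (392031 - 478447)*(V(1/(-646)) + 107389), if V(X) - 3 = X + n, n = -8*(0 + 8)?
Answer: -2995778589496/323 ≈ -9.2749e+9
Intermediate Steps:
n = -64 (n = -8*8 = -64)
V(X) = -61 + X (V(X) = 3 + (X - 64) = 3 + (-64 + X) = -61 + X)
(392031 - 478447)*(V(1/(-646)) + 107389) = (392031 - 478447)*((-61 + 1/(-646)) + 107389) = -86416*((-61 - 1/646) + 107389) = -86416*(-39407/646 + 107389) = -86416*69333887/646 = -2995778589496/323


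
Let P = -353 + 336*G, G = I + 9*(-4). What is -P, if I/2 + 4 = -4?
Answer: 17825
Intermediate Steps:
I = -16 (I = -8 + 2*(-4) = -8 - 8 = -16)
G = -52 (G = -16 + 9*(-4) = -16 - 36 = -52)
P = -17825 (P = -353 + 336*(-52) = -353 - 17472 = -17825)
-P = -1*(-17825) = 17825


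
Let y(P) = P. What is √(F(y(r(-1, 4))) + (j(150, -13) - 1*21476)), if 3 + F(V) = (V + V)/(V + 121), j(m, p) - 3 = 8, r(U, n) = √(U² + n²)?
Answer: √(-2597628 - 21466*√17)/√(121 + √17) ≈ 146.52*I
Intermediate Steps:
j(m, p) = 11 (j(m, p) = 3 + 8 = 11)
F(V) = -3 + 2*V/(121 + V) (F(V) = -3 + (V + V)/(V + 121) = -3 + (2*V)/(121 + V) = -3 + 2*V/(121 + V))
√(F(y(r(-1, 4))) + (j(150, -13) - 1*21476)) = √((-363 - √((-1)² + 4²))/(121 + √((-1)² + 4²)) + (11 - 1*21476)) = √((-363 - √(1 + 16))/(121 + √(1 + 16)) + (11 - 21476)) = √((-363 - √17)/(121 + √17) - 21465) = √(-21465 + (-363 - √17)/(121 + √17))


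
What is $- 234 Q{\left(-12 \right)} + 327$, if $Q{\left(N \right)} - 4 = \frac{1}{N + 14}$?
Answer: $-726$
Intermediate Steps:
$Q{\left(N \right)} = 4 + \frac{1}{14 + N}$ ($Q{\left(N \right)} = 4 + \frac{1}{N + 14} = 4 + \frac{1}{14 + N}$)
$- 234 Q{\left(-12 \right)} + 327 = - 234 \frac{57 + 4 \left(-12\right)}{14 - 12} + 327 = - 234 \frac{57 - 48}{2} + 327 = - 234 \cdot \frac{1}{2} \cdot 9 + 327 = \left(-234\right) \frac{9}{2} + 327 = -1053 + 327 = -726$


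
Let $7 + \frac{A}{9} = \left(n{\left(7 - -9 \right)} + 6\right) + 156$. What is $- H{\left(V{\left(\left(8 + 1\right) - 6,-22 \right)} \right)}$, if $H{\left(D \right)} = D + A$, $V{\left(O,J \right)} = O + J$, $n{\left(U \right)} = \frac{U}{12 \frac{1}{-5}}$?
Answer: $-1316$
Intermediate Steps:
$n{\left(U \right)} = - \frac{5 U}{12}$ ($n{\left(U \right)} = \frac{U}{12 \left(- \frac{1}{5}\right)} = \frac{U}{- \frac{12}{5}} = U \left(- \frac{5}{12}\right) = - \frac{5 U}{12}$)
$A = 1335$ ($A = -63 + 9 \left(\left(- \frac{5 \left(7 - -9\right)}{12} + 6\right) + 156\right) = -63 + 9 \left(\left(- \frac{5 \left(7 + 9\right)}{12} + 6\right) + 156\right) = -63 + 9 \left(\left(\left(- \frac{5}{12}\right) 16 + 6\right) + 156\right) = -63 + 9 \left(\left(- \frac{20}{3} + 6\right) + 156\right) = -63 + 9 \left(- \frac{2}{3} + 156\right) = -63 + 9 \cdot \frac{466}{3} = -63 + 1398 = 1335$)
$V{\left(O,J \right)} = J + O$
$H{\left(D \right)} = 1335 + D$ ($H{\left(D \right)} = D + 1335 = 1335 + D$)
$- H{\left(V{\left(\left(8 + 1\right) - 6,-22 \right)} \right)} = - (1335 + \left(-22 + \left(\left(8 + 1\right) - 6\right)\right)) = - (1335 + \left(-22 + \left(9 - 6\right)\right)) = - (1335 + \left(-22 + 3\right)) = - (1335 - 19) = \left(-1\right) 1316 = -1316$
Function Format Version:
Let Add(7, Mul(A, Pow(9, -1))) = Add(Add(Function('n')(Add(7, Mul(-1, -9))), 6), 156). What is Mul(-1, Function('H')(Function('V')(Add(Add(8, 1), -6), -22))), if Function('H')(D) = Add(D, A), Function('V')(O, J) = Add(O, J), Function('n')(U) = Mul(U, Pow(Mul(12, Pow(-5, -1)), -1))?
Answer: -1316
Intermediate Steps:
Function('n')(U) = Mul(Rational(-5, 12), U) (Function('n')(U) = Mul(U, Pow(Mul(12, Rational(-1, 5)), -1)) = Mul(U, Pow(Rational(-12, 5), -1)) = Mul(U, Rational(-5, 12)) = Mul(Rational(-5, 12), U))
A = 1335 (A = Add(-63, Mul(9, Add(Add(Mul(Rational(-5, 12), Add(7, Mul(-1, -9))), 6), 156))) = Add(-63, Mul(9, Add(Add(Mul(Rational(-5, 12), Add(7, 9)), 6), 156))) = Add(-63, Mul(9, Add(Add(Mul(Rational(-5, 12), 16), 6), 156))) = Add(-63, Mul(9, Add(Add(Rational(-20, 3), 6), 156))) = Add(-63, Mul(9, Add(Rational(-2, 3), 156))) = Add(-63, Mul(9, Rational(466, 3))) = Add(-63, 1398) = 1335)
Function('V')(O, J) = Add(J, O)
Function('H')(D) = Add(1335, D) (Function('H')(D) = Add(D, 1335) = Add(1335, D))
Mul(-1, Function('H')(Function('V')(Add(Add(8, 1), -6), -22))) = Mul(-1, Add(1335, Add(-22, Add(Add(8, 1), -6)))) = Mul(-1, Add(1335, Add(-22, Add(9, -6)))) = Mul(-1, Add(1335, Add(-22, 3))) = Mul(-1, Add(1335, -19)) = Mul(-1, 1316) = -1316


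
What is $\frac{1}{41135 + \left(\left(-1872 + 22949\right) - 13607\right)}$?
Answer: $\frac{1}{48605} \approx 2.0574 \cdot 10^{-5}$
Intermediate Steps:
$\frac{1}{41135 + \left(\left(-1872 + 22949\right) - 13607\right)} = \frac{1}{41135 + \left(21077 - 13607\right)} = \frac{1}{41135 + 7470} = \frac{1}{48605}$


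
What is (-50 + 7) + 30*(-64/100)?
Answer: -311/5 ≈ -62.200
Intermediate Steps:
(-50 + 7) + 30*(-64/100) = -43 + 30*(-64*1/100) = -43 + 30*(-16/25) = -43 - 96/5 = -311/5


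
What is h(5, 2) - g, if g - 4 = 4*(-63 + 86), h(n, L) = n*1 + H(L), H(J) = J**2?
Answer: -87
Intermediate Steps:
h(n, L) = n + L**2 (h(n, L) = n*1 + L**2 = n + L**2)
g = 96 (g = 4 + 4*(-63 + 86) = 4 + 4*23 = 4 + 92 = 96)
h(5, 2) - g = (5 + 2**2) - 1*96 = (5 + 4) - 96 = 9 - 96 = -87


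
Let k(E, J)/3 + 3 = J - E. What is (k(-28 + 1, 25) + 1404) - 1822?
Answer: -271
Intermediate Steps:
k(E, J) = -9 - 3*E + 3*J (k(E, J) = -9 + 3*(J - E) = -9 + (-3*E + 3*J) = -9 - 3*E + 3*J)
(k(-28 + 1, 25) + 1404) - 1822 = ((-9 - 3*(-28 + 1) + 3*25) + 1404) - 1822 = ((-9 - 3*(-27) + 75) + 1404) - 1822 = ((-9 + 81 + 75) + 1404) - 1822 = (147 + 1404) - 1822 = 1551 - 1822 = -271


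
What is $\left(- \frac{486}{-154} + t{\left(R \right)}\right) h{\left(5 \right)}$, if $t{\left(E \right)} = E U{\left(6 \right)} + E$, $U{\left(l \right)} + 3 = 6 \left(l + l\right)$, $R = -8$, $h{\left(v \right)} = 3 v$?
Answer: $- \frac{643155}{77} \approx -8352.7$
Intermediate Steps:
$U{\left(l \right)} = -3 + 12 l$ ($U{\left(l \right)} = -3 + 6 \left(l + l\right) = -3 + 6 \cdot 2 l = -3 + 12 l$)
$t{\left(E \right)} = 70 E$ ($t{\left(E \right)} = E \left(-3 + 12 \cdot 6\right) + E = E \left(-3 + 72\right) + E = E 69 + E = 69 E + E = 70 E$)
$\left(- \frac{486}{-154} + t{\left(R \right)}\right) h{\left(5 \right)} = \left(- \frac{486}{-154} + 70 \left(-8\right)\right) 3 \cdot 5 = \left(\left(-486\right) \left(- \frac{1}{154}\right) - 560\right) 15 = \left(\frac{243}{77} - 560\right) 15 = \left(- \frac{42877}{77}\right) 15 = - \frac{643155}{77}$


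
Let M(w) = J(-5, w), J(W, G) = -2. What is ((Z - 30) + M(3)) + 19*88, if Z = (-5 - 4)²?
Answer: 1721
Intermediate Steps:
M(w) = -2
Z = 81 (Z = (-9)² = 81)
((Z - 30) + M(3)) + 19*88 = ((81 - 30) - 2) + 19*88 = (51 - 2) + 1672 = 49 + 1672 = 1721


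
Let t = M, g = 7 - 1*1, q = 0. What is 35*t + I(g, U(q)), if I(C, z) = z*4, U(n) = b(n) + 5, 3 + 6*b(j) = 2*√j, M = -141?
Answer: -4917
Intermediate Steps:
b(j) = -½ + √j/3 (b(j) = -½ + (2*√j)/6 = -½ + √j/3)
g = 6 (g = 7 - 1 = 6)
U(n) = 9/2 + √n/3 (U(n) = (-½ + √n/3) + 5 = 9/2 + √n/3)
t = -141
I(C, z) = 4*z
35*t + I(g, U(q)) = 35*(-141) + 4*(9/2 + √0/3) = -4935 + 4*(9/2 + (⅓)*0) = -4935 + 4*(9/2 + 0) = -4935 + 4*(9/2) = -4935 + 18 = -4917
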